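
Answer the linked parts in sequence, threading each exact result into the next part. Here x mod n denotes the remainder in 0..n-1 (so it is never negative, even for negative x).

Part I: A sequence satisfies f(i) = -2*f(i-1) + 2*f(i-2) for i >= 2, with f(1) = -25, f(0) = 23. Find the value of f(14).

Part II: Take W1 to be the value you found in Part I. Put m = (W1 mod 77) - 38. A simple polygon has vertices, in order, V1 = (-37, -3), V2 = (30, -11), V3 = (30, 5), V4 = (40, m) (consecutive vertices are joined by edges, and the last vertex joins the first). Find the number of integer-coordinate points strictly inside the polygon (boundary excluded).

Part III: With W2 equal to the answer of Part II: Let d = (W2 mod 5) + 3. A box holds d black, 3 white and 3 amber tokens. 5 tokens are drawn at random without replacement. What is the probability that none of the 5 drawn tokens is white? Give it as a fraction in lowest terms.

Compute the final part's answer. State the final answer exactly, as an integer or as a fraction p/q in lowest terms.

Part I: f(2) = -2*(-25) + 2*(23) = 96; iterating: f(2)=96, f(3)=-242, f(4)=676, f(5)=-1836, f(6)=5024, f(7)=-13720, f(8)=37488, f(9)=-102416, f(10)=279808, f(11)=-764448, f(12)=2088512, f(13)=-5705920, f(14)=15588864; answer 15588864
Part II: W1 = 15588864; m = 22; cross terms: (-37*-11 - 30*-3)=497, (30*5 - 30*-11)=480, (30*22 - 40*5)=460, (40*-3 - -37*22)=694; twice the area = |2131| = 2131; area = 2131/2; boundary points = 1 + 16 + 1 + 1 = 19; strictly interior points = area - boundary/2 + 1 = 1057; answer 1057
Part III: W2 = 1057; d = 5; total draws C(11,5) = 462; favorable C(8,5) = 56; P = 4/33; answer 4/33

4/33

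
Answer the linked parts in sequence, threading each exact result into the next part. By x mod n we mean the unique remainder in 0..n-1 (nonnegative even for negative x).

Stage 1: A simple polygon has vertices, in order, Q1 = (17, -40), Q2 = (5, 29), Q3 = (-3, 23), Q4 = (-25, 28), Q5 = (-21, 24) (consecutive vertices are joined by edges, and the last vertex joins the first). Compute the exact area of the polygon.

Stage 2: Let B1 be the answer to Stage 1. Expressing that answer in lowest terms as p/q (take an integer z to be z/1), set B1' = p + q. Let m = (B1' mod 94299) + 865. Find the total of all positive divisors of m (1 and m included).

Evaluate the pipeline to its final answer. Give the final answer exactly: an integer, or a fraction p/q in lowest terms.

Stage 1: cross terms: (17*29 - 5*-40)=693, (5*23 - -3*29)=202, (-3*28 - -25*23)=491, (-25*24 - -21*28)=-12, (-21*-40 - 17*24)=432; twice the area = |1806| = 1806; area = 903; answer 903
Stage 2: B1 = 903; threaded value p + q = 904; m = 1769; 1769 = 29 * 61; sigma = (1 + 29) * (1 + 61) = 30 * 62 = 1860; answer 1860

1860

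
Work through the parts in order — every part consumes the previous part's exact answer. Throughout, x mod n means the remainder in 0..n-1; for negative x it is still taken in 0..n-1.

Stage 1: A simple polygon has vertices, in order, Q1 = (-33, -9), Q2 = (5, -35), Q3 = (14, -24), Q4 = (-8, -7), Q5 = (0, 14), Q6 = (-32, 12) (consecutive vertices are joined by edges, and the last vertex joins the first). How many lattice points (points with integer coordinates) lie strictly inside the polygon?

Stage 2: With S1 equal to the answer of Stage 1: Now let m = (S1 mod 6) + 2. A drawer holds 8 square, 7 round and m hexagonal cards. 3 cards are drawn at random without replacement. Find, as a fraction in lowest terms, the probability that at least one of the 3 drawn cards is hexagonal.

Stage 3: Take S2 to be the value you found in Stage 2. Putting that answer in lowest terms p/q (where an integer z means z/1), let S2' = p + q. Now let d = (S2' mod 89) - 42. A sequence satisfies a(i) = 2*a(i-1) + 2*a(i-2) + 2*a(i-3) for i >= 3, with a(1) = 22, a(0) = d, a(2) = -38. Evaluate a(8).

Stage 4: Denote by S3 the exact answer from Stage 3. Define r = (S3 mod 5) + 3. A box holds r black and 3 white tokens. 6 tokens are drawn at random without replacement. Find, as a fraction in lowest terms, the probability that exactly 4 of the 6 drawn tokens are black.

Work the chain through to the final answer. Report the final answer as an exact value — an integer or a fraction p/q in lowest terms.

3/7

Stage 1: cross terms: (-33*-35 - 5*-9)=1200, (5*-24 - 14*-35)=370, (14*-7 - -8*-24)=-290, (-8*14 - 0*-7)=-112, (0*12 - -32*14)=448, (-32*-9 - -33*12)=684; twice the area = |2300| = 2300; area = 1150; boundary points = 2 + 1 + 1 + 1 + 2 + 1 = 8; strictly interior points = area - boundary/2 + 1 = 1147; answer 1147
Stage 2: S1 = 1147; m = 3; total draws C(18,3) = 816; complement C(15,3) = 455; favorable 816 - 455 = 361; P = 361/816; answer 361/816
Stage 3: S2 = 361/816; threaded value p + q = 1177; d = -22; a(3) = 2*(-38) + 2*(22) + 2*(-22) = -76; iterating: a(3)=-76, a(4)=-184, a(5)=-596, a(6)=-1712, a(7)=-4984, a(8)=-14584; answer -14584
Stage 4: S3 = -14584; r = 4; total draws C(7,6) = 7; favorable C(4,4)*C(3,2) = 3; P = 3/7; answer 3/7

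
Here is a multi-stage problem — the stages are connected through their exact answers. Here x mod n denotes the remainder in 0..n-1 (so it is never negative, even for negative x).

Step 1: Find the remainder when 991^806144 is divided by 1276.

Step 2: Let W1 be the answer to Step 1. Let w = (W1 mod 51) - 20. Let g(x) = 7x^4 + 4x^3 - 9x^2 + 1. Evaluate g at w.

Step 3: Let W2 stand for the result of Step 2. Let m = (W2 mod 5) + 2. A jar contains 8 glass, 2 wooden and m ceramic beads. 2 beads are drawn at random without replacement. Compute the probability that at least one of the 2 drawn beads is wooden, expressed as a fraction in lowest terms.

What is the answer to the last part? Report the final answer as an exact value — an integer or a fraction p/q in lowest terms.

23/78

Step 1: squarings mod 1276: 991^1=991, 991^2=837, 991^4=45, 991^8=749, 991^16=837, 991^32=45, 991^64=749, 991^128=837, 991^256=45, 991^512=749, 991^1024=837, 991^2048=45, 991^4096=749, 991^8192=837, 991^16384=45, 991^32768=749, 991^65536=837, 991^131072=45, 991^262144=749, 991^524288=837; 991^806144 = 991^256 * 991^1024 * 991^2048 * 991^16384 * 991^262144 * 991^524288 = 397 (mod 1276); answer 397
Step 2: W1 = 397; w = 20; 7*(20)^4 + 4*(20)^3 - 9*(20)^2 + 1 = (1120000) + (32000) + (-3600) + (1) = 1148401; answer 1148401
Step 3: W2 = 1148401; m = 3; total draws C(13,2) = 78; complement C(11,2) = 55; favorable 78 - 55 = 23; P = 23/78; answer 23/78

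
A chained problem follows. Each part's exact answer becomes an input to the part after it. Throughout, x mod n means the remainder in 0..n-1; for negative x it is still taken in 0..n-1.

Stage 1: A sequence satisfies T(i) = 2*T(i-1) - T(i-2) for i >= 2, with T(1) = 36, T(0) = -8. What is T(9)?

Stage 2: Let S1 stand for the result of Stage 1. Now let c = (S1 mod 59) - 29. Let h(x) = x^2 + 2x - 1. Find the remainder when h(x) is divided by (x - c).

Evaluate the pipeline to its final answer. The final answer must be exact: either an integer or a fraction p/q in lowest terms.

Stage 1: T(2) = 2*(36) - 1*(-8) = 80; iterating: T(2)=80, T(3)=124, T(4)=168, T(5)=212, T(6)=256, T(7)=300, T(8)=344, T(9)=388; answer 388
Stage 2: S1 = 388; c = 5; remainder = value at the root: 1*(5)^2 + 2*(5)^1 - 1 = (25) + (10) + (-1) = 34; answer 34

34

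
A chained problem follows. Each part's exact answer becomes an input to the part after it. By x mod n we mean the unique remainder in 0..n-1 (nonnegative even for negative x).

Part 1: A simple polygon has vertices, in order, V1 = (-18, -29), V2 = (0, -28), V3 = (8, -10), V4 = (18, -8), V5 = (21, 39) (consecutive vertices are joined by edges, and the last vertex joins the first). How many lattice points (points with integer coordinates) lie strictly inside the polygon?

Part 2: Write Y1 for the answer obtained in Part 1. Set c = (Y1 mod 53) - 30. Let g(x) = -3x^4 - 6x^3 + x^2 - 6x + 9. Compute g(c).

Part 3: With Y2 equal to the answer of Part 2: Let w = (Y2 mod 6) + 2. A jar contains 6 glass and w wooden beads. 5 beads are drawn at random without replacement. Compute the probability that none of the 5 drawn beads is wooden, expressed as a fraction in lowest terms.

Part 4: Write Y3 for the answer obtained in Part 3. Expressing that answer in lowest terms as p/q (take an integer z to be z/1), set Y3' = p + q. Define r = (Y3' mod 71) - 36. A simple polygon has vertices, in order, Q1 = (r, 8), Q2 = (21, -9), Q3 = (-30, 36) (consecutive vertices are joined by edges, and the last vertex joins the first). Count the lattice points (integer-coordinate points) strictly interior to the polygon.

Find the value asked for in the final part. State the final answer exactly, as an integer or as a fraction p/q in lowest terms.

Part 1: cross terms: (-18*-28 - 0*-29)=504, (0*-10 - 8*-28)=224, (8*-8 - 18*-10)=116, (18*39 - 21*-8)=870, (21*-29 - -18*39)=93; twice the area = |1807| = 1807; area = 1807/2; boundary points = 1 + 2 + 2 + 1 + 1 = 7; strictly interior points = area - boundary/2 + 1 = 901; answer 901
Part 2: Y1 = 901; c = -30; -3*(-30)^4 - 6*(-30)^3 + 1*(-30)^2 - 6*(-30)^1 + 9 = (-2430000) + (162000) + (900) + (180) + (9) = -2266911; answer -2266911
Part 3: Y2 = -2266911; w = 5; total draws C(11,5) = 462; favorable C(6,5) = 6; P = 1/77; answer 1/77
Part 4: Y3 = 1/77; threaded value p + q = 78; r = -29; cross terms: (-29*-9 - 21*8)=93, (21*36 - -30*-9)=486, (-30*8 - -29*36)=804; twice the area = |1383| = 1383; area = 1383/2; boundary points = 1 + 3 + 1 = 5; strictly interior points = area - boundary/2 + 1 = 690; answer 690

690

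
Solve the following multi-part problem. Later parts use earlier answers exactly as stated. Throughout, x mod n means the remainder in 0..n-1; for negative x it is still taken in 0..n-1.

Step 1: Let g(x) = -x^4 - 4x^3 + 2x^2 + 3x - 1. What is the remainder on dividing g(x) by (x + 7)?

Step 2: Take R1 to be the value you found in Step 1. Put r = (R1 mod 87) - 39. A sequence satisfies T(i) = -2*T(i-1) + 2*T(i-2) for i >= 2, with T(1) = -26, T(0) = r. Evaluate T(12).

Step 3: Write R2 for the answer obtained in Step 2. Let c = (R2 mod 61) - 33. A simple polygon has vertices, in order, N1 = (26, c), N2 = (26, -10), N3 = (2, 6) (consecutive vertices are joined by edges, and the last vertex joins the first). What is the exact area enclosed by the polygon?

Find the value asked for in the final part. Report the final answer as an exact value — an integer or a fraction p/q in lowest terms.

Step 1: remainder = value at the root: -1*(-7)^4 - 4*(-7)^3 + 2*(-7)^2 + 3*(-7)^1 - 1 = (-2401) + (1372) + (98) + (-21) + (-1) = -953; answer -953
Step 2: R1 = -953; r = -35; T(2) = -2*(-26) + 2*(-35) = -18; iterating: T(2)=-18, T(3)=-16, T(4)=-4, T(5)=-24, T(6)=40, T(7)=-128, T(8)=336, T(9)=-928, T(10)=2528, T(11)=-6912, T(12)=18880; answer 18880
Step 3: R2 = 18880; c = -2; cross terms: (26*-10 - 26*-2)=-208, (26*6 - 2*-10)=176, (2*-2 - 26*6)=-160; twice the area = |-192| = 192; area = 96; answer 96

96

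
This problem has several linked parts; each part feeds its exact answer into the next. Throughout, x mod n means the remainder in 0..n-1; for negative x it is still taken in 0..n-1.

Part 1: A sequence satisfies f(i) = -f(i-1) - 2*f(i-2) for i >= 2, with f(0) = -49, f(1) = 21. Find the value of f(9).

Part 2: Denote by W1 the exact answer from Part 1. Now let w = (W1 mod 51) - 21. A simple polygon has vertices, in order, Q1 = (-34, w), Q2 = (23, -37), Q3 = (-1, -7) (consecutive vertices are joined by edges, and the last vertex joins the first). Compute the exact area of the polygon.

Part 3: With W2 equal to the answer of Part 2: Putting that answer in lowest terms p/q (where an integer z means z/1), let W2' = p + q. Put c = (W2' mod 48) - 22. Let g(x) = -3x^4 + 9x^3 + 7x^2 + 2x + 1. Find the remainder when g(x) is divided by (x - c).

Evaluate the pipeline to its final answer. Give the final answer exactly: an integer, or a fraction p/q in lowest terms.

Part 1: f(2) = -1*(21) - 2*(-49) = 77; iterating: f(2)=77, f(3)=-119, f(4)=-35, f(5)=273, f(6)=-203, f(7)=-343, f(8)=749, f(9)=-63; answer -63
Part 2: W1 = -63; w = 18; cross terms: (-34*-37 - 23*18)=844, (23*-7 - -1*-37)=-198, (-1*18 - -34*-7)=-256; twice the area = |390| = 390; area = 195; answer 195
Part 3: W2 = 195; threaded value p + q = 196; c = -18; remainder = value at the root: -3*(-18)^4 + 9*(-18)^3 + 7*(-18)^2 + 2*(-18)^1 + 1 = (-314928) + (-52488) + (2268) + (-36) + (1) = -365183; answer -365183

-365183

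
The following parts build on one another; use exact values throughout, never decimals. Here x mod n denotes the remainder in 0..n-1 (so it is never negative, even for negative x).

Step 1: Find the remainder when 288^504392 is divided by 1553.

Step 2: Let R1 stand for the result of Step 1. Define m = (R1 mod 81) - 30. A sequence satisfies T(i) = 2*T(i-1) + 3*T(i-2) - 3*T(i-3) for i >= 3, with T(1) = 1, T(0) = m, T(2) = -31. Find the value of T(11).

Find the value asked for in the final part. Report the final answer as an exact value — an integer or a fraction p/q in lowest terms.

-537752

Step 1: squarings mod 1553: 288^1=288, 288^2=635, 288^4=998, 288^8=531, 288^16=868, 288^32=219, 288^64=1371, 288^128=511, 288^256=217, 288^512=499, 288^1024=521, 288^2048=1219, 288^4096=1293, 288^8192=821, 288^16384=39, 288^32768=1521, 288^65536=1024, 288^131072=301, 288^262144=527; 288^504392 = 288^8 * 288^64 * 288^512 * 288^4096 * 288^8192 * 288^32768 * 288^65536 * 288^131072 * 288^262144 = 1126 (mod 1553); answer 1126
Step 2: R1 = 1126; m = 43; T(3) = 2*(-31) + 3*(1) - 3*(43) = -188; iterating: T(3)=-188, T(4)=-472, T(5)=-1415, T(6)=-3682, T(7)=-10193, T(8)=-27187, T(9)=-73907, T(10)=-198796, T(11)=-537752; answer -537752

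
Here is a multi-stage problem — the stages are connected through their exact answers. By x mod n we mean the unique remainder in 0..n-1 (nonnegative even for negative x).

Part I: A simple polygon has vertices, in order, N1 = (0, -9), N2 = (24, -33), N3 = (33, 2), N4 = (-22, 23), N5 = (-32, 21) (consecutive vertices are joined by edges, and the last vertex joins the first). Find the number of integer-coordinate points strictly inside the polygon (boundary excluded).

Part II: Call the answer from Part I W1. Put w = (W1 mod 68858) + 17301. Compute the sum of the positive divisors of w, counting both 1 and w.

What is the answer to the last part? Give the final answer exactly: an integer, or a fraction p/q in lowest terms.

27972

Part I: cross terms: (0*-33 - 24*-9)=216, (24*2 - 33*-33)=1137, (33*23 - -22*2)=803, (-22*21 - -32*23)=274, (-32*-9 - 0*21)=288; twice the area = |2718| = 2718; area = 1359; boundary points = 24 + 1 + 1 + 2 + 2 = 30; strictly interior points = area - boundary/2 + 1 = 1345; answer 1345
Part II: W1 = 1345; w = 18646; 18646 = 2 * 9323; sigma = (1 + 2) * (1 + 9323) = 3 * 9324 = 27972; answer 27972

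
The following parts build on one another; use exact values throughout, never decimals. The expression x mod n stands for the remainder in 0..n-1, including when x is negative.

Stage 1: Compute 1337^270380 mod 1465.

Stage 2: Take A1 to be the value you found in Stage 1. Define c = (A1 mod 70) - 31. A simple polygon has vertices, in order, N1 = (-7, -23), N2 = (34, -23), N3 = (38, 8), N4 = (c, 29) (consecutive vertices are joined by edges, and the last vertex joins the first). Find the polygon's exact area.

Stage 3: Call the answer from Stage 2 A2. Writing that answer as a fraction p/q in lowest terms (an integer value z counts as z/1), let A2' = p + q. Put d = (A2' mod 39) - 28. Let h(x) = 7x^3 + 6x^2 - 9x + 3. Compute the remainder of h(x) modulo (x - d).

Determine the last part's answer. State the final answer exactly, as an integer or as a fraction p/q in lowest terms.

Stage 1: squarings mod 1465: 1337^1=1337, 1337^2=269, 1337^4=576, 1337^8=686, 1337^16=331, 1337^32=1151, 1337^64=441, 1337^128=1101, 1337^256=646, 1337^512=1256, 1337^1024=1196, 1337^2048=576, 1337^4096=686, 1337^8192=331, 1337^16384=1151, 1337^32768=441, 1337^65536=1101, 1337^131072=646, 1337^262144=1256; 1337^270380 = 1337^4 * 1337^8 * 1337^32 * 1337^8192 * 1337^262144 = 46 (mod 1465); answer 46
Stage 2: A1 = 46; c = 15; cross terms: (-7*-23 - 34*-23)=943, (34*8 - 38*-23)=1146, (38*29 - 15*8)=982, (15*-23 - -7*29)=-142; twice the area = |2929| = 2929; area = 2929/2; answer 2929/2
Stage 3: A2 = 2929/2; threaded value p + q = 2931; d = -22; remainder = value at the root: 7*(-22)^3 + 6*(-22)^2 - 9*(-22)^1 + 3 = (-74536) + (2904) + (198) + (3) = -71431; answer -71431

-71431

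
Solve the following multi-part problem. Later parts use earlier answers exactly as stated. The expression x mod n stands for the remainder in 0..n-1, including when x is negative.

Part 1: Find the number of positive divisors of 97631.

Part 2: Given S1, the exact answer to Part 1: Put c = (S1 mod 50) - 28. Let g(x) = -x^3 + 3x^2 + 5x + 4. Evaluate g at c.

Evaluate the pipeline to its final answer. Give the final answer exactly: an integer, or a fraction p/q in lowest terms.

Part 1: 97631 = 17 * 5743; number of divisors = (1+1) * (1+1) = 4; answer 4
Part 2: S1 = 4; c = -24; -1*(-24)^3 + 3*(-24)^2 + 5*(-24)^1 + 4 = (13824) + (1728) + (-120) + (4) = 15436; answer 15436

15436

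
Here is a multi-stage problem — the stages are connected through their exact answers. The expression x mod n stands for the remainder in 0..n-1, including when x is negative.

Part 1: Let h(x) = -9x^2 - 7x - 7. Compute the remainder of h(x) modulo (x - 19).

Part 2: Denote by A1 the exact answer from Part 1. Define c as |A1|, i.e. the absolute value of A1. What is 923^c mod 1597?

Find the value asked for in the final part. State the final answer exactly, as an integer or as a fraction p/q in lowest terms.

Part 1: remainder = value at the root: -9*(19)^2 - 7*(19)^1 - 7 = (-3249) + (-133) + (-7) = -3389; answer -3389
Part 2: A1 = -3389; c = 3389; squarings mod 1597: 923^1=923, 923^2=728, 923^4=1377, 923^8=490, 923^16=550, 923^32=667, 923^64=923, 923^128=728, 923^256=1377, 923^512=490, 923^1024=550, 923^2048=667; 923^3389 = 923^1 * 923^4 * 923^8 * 923^16 * 923^32 * 923^256 * 923^1024 * 923^2048 = 490 (mod 1597); answer 490

490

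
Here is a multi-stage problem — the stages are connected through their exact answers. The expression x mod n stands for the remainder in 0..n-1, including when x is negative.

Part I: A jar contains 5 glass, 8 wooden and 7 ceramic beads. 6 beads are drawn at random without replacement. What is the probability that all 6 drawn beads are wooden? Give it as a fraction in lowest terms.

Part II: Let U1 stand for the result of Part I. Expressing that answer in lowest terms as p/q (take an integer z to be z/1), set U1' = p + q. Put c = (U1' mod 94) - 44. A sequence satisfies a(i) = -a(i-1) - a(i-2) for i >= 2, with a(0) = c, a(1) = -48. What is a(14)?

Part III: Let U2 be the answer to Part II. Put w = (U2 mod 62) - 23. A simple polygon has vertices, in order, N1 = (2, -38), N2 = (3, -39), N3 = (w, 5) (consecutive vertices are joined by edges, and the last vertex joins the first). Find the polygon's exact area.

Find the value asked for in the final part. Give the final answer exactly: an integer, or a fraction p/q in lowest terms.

Part I: total draws C(20,6) = 38760; favorable C(8,6) = 28; P = 7/9690; answer 7/9690
Part II: U1 = 7/9690; threaded value p + q = 9697; c = -29; a(2) = -1*(-48) - 1*(-29) = 77; iterating: a(2)=77, a(3)=-29, a(4)=-48, a(5)=77, a(6)=-29, a(7)=-48, a(8)=77, a(9)=-29, a(10)=-48, a(11)=77, a(12)=-29, a(13)=-48, a(14)=77; answer 77
Part III: U2 = 77; w = -8; cross terms: (2*-39 - 3*-38)=36, (3*5 - -8*-39)=-297, (-8*-38 - 2*5)=294; twice the area = |33| = 33; area = 33/2; answer 33/2

33/2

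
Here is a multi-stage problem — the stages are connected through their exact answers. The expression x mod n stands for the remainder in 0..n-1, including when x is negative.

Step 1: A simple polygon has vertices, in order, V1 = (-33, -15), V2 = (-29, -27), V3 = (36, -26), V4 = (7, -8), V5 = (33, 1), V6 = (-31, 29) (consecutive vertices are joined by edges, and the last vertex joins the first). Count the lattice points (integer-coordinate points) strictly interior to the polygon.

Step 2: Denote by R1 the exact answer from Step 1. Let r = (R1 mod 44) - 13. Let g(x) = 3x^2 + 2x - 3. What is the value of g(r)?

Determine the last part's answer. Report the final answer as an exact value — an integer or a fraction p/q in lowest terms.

Step 1: cross terms: (-33*-27 - -29*-15)=456, (-29*-26 - 36*-27)=1726, (36*-8 - 7*-26)=-106, (7*1 - 33*-8)=271, (33*29 - -31*1)=988, (-31*-15 - -33*29)=1422; twice the area = |4757| = 4757; area = 4757/2; boundary points = 4 + 1 + 1 + 1 + 4 + 2 = 13; strictly interior points = area - boundary/2 + 1 = 2373; answer 2373
Step 2: R1 = 2373; r = 28; 3*(28)^2 + 2*(28)^1 - 3 = (2352) + (56) + (-3) = 2405; answer 2405

2405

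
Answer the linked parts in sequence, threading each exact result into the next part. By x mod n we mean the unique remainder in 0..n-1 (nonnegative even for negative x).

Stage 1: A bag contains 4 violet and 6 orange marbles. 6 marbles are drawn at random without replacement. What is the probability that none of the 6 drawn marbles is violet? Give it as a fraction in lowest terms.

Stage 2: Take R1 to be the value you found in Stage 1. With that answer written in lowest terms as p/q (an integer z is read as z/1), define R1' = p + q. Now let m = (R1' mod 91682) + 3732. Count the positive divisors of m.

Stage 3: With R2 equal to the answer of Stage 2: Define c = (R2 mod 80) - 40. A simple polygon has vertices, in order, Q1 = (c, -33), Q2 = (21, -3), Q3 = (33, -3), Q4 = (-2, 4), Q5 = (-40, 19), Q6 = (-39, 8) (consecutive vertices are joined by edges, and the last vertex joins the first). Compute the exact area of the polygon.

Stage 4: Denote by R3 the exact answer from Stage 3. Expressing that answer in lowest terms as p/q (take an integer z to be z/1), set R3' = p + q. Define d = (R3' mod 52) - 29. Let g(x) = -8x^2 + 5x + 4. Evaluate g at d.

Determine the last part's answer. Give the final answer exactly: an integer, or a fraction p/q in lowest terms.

-468

Stage 1: total draws C(10,6) = 210; favorable C(6,6) = 1; P = 1/210; answer 1/210
Stage 2: R1 = 1/210; threaded value p + q = 211; m = 3943; 3943 is prime, so its only divisors are 1 and 3943; count = 2; answer 2
Stage 3: R2 = 2; c = -38; cross terms: (-38*-3 - 21*-33)=807, (21*-3 - 33*-3)=36, (33*4 - -2*-3)=126, (-2*19 - -40*4)=122, (-40*8 - -39*19)=421, (-39*-33 - -38*8)=1591; twice the area = |3103| = 3103; area = 3103/2; answer 3103/2
Stage 4: R3 = 3103/2; threaded value p + q = 3105; d = 8; -8*(8)^2 + 5*(8)^1 + 4 = (-512) + (40) + (4) = -468; answer -468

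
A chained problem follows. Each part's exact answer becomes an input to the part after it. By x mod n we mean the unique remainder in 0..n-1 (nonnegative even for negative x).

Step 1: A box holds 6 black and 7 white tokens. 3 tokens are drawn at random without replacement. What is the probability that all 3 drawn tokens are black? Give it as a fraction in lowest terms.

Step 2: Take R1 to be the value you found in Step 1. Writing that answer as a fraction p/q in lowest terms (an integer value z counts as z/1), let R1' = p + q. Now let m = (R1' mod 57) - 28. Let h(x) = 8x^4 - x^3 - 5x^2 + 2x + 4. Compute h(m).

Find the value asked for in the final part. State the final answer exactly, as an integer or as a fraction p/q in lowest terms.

Step 1: total draws C(13,3) = 286; favorable C(6,3) = 20; P = 10/143; answer 10/143
Step 2: R1 = 10/143; threaded value p + q = 153; m = 11; 8*(11)^4 - 1*(11)^3 - 5*(11)^2 + 2*(11)^1 + 4 = (117128) + (-1331) + (-605) + (22) + (4) = 115218; answer 115218

115218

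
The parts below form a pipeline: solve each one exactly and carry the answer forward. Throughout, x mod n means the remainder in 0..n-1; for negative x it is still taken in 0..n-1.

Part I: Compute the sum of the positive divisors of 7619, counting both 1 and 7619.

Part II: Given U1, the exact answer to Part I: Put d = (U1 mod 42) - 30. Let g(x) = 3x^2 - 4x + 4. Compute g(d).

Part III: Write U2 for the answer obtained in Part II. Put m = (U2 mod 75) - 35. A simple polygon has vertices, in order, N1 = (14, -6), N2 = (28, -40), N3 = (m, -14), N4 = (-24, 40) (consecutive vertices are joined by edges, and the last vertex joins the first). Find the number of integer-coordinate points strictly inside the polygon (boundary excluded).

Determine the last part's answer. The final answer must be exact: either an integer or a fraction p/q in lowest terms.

806

Part I: 7619 = 19 * 401; sigma = (1 + 19) * (1 + 401) = 20 * 402 = 8040; answer 8040
Part II: U1 = 8040; d = -12; 3*(-12)^2 - 4*(-12)^1 + 4 = (432) + (48) + (4) = 484; answer 484
Part III: U2 = 484; m = -1; cross terms: (14*-40 - 28*-6)=-392, (28*-14 - -1*-40)=-432, (-1*40 - -24*-14)=-376, (-24*-6 - 14*40)=-416; twice the area = |-1616| = 1616; area = 808; boundary points = 2 + 1 + 1 + 2 = 6; strictly interior points = area - boundary/2 + 1 = 806; answer 806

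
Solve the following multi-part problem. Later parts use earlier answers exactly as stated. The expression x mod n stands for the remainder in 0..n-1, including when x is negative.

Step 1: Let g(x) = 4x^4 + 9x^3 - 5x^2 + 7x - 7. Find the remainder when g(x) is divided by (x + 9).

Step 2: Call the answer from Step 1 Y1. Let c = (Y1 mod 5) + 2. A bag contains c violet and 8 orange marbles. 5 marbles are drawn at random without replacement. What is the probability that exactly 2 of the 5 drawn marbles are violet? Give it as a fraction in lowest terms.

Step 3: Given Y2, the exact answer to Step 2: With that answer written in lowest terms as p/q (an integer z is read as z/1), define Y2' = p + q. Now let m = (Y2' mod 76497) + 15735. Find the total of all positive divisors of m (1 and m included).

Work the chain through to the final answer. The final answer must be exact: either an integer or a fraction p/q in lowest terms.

27000

Step 1: remainder = value at the root: 4*(-9)^4 + 9*(-9)^3 - 5*(-9)^2 + 7*(-9)^1 - 7 = (26244) + (-6561) + (-405) + (-63) + (-7) = 19208; answer 19208
Step 2: Y1 = 19208; c = 5; total draws C(13,5) = 1287; favorable C(5,2)*C(8,3) = 560; P = 560/1287; answer 560/1287
Step 3: Y2 = 560/1287; threaded value p + q = 1847; m = 17582; 17582 = 2 * 59 * 149; sigma = (1 + 2) * (1 + 59) * (1 + 149) = 3 * 60 * 150 = 27000; answer 27000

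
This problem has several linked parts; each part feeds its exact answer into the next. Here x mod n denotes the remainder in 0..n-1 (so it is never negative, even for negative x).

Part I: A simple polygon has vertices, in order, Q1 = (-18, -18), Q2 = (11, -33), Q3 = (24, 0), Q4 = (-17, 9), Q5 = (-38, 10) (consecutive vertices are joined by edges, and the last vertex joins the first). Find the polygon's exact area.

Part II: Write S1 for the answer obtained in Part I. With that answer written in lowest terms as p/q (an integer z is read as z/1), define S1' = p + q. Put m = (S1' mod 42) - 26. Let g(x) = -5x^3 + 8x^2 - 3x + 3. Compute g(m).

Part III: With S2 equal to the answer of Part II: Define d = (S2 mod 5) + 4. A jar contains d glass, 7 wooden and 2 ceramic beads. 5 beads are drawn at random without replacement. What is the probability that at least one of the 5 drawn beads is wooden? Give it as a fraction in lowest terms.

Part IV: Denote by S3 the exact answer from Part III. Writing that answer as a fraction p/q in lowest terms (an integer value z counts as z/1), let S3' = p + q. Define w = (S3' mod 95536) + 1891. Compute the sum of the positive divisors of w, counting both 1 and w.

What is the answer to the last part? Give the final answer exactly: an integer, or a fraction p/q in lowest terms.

Part I: cross terms: (-18*-33 - 11*-18)=792, (11*0 - 24*-33)=792, (24*9 - -17*0)=216, (-17*10 - -38*9)=172, (-38*-18 - -18*10)=864; twice the area = |2836| = 2836; area = 1418; answer 1418
Part II: S1 = 1418; threaded value p + q = 1419; m = 7; -5*(7)^3 + 8*(7)^2 - 3*(7)^1 + 3 = (-1715) + (392) + (-21) + (3) = -1341; answer -1341
Part III: S2 = -1341; d = 8; total draws C(17,5) = 6188; complement C(10,5) = 252; favorable 6188 - 252 = 5936; P = 212/221; answer 212/221
Part IV: S3 = 212/221; threaded value p + q = 433; w = 2324; 2324 = 2^2 * 7 * 83; sigma = (1 + 2 + 4) * (1 + 7) * (1 + 83) = 7 * 8 * 84 = 4704; answer 4704

4704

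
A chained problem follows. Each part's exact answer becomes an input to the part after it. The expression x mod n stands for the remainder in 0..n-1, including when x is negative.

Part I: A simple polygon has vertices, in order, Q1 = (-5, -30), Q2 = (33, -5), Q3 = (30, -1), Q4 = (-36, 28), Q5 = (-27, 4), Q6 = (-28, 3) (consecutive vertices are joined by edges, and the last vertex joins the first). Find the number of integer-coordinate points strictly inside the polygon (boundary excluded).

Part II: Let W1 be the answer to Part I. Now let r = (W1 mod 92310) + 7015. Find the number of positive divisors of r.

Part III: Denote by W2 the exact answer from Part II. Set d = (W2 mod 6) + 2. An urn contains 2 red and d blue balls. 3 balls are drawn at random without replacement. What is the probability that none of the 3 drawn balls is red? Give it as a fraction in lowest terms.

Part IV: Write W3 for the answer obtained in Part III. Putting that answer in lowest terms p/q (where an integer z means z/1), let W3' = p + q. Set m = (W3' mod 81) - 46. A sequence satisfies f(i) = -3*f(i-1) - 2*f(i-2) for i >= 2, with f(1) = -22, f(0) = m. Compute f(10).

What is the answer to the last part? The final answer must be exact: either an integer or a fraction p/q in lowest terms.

63386

Part I: cross terms: (-5*-5 - 33*-30)=1015, (33*-1 - 30*-5)=117, (30*28 - -36*-1)=804, (-36*4 - -27*28)=612, (-27*3 - -28*4)=31, (-28*-30 - -5*3)=855; twice the area = |3434| = 3434; area = 1717; boundary points = 1 + 1 + 1 + 3 + 1 + 1 = 8; strictly interior points = area - boundary/2 + 1 = 1714; answer 1714
Part II: W1 = 1714; r = 8729; 8729 = 7 * 29 * 43; number of divisors = (1+1) * (1+1) * (1+1) = 8; answer 8
Part III: W2 = 8; d = 4; total draws C(6,3) = 20; favorable C(4,3) = 4; P = 1/5; answer 1/5
Part IV: W3 = 1/5; threaded value p + q = 6; m = -40; f(2) = -3*(-22) - 2*(-40) = 146; iterating: f(2)=146, f(3)=-394, f(4)=890, f(5)=-1882, f(6)=3866, f(7)=-7834, f(8)=15770, f(9)=-31642, f(10)=63386; answer 63386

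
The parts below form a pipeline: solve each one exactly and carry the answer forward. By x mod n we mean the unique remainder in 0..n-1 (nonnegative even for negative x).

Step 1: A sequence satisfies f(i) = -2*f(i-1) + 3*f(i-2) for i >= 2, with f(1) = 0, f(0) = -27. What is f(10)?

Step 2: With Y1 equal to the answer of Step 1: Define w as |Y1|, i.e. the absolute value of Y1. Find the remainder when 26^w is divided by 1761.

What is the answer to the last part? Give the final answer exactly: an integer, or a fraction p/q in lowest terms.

1370

Step 1: f(2) = -2*(0) + 3*(-27) = -81; iterating: f(2)=-81, f(3)=162, f(4)=-567, f(5)=1620, f(6)=-4941, f(7)=14742, f(8)=-44307, f(9)=132840, f(10)=-398601; answer -398601
Step 2: Y1 = -398601; w = 398601; squarings mod 1761: 26^1=26, 26^2=676, 26^4=877, 26^8=1333, 26^16=40, 26^32=1600, 26^64=1267, 26^128=1018, 26^256=856, 26^512=160, 26^1024=946, 26^2048=328, 26^4096=163, 26^8192=154, 26^16384=823, 26^32768=1105, 26^65536=652, 26^131072=703, 26^262144=1129; 26^398601 = 26^1 * 26^8 * 26^256 * 26^1024 * 26^4096 * 26^131072 * 26^262144 = 1370 (mod 1761); answer 1370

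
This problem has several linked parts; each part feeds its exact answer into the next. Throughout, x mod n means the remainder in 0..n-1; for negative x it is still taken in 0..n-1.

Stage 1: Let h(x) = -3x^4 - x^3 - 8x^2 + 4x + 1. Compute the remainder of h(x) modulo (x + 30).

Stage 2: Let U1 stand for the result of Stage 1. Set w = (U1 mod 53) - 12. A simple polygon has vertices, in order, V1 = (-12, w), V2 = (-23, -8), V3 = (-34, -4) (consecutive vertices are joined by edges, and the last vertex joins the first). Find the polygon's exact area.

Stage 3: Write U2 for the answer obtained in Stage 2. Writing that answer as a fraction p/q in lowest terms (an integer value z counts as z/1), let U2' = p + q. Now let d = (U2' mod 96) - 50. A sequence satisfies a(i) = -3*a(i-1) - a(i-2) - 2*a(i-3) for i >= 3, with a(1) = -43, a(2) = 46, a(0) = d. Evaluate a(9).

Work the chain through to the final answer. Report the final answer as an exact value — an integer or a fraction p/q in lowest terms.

-90781

Stage 1: remainder = value at the root: -3*(-30)^4 - 1*(-30)^3 - 8*(-30)^2 + 4*(-30)^1 + 1 = (-2430000) + (27000) + (-7200) + (-120) + (1) = -2410319; answer -2410319
Stage 2: U1 = -2410319; w = 3; cross terms: (-12*-8 - -23*3)=165, (-23*-4 - -34*-8)=-180, (-34*3 - -12*-4)=-150; twice the area = |-165| = 165; area = 165/2; answer 165/2
Stage 3: U2 = 165/2; threaded value p + q = 167; d = 21; a(3) = -3*(46) - 1*(-43) - 2*(21) = -137; iterating: a(3)=-137, a(4)=451, a(5)=-1308, a(6)=3747, a(7)=-10835, a(8)=31374, a(9)=-90781; answer -90781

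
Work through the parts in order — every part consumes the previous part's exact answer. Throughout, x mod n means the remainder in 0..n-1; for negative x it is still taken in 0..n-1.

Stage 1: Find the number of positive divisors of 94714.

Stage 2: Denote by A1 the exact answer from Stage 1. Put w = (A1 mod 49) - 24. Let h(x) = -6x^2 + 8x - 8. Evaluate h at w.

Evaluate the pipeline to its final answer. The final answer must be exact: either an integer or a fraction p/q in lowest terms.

Stage 1: 94714 = 2 * 23 * 29 * 71; number of divisors = (1+1) * (1+1) * (1+1) * (1+1) = 16; answer 16
Stage 2: A1 = 16; w = -8; -6*(-8)^2 + 8*(-8)^1 - 8 = (-384) + (-64) + (-8) = -456; answer -456

-456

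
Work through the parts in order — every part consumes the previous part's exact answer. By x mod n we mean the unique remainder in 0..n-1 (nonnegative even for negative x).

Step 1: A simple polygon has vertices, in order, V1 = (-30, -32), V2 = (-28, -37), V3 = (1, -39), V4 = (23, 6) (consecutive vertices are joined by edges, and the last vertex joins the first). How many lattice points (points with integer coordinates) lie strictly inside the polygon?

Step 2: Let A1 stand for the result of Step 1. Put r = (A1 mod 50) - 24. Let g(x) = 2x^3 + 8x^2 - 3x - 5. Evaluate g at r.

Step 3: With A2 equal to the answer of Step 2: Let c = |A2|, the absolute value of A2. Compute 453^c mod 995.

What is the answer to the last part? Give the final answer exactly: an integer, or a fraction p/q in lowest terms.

Step 1: cross terms: (-30*-37 - -28*-32)=214, (-28*-39 - 1*-37)=1129, (1*6 - 23*-39)=903, (23*-32 - -30*6)=-556; twice the area = |1690| = 1690; area = 845; boundary points = 1 + 1 + 1 + 1 = 4; strictly interior points = area - boundary/2 + 1 = 844; answer 844
Step 2: A1 = 844; r = 20; 2*(20)^3 + 8*(20)^2 - 3*(20)^1 - 5 = (16000) + (3200) + (-60) + (-5) = 19135; answer 19135
Step 3: A2 = 19135; c = 19135; squarings mod 995: 453^1=453, 453^2=239, 453^4=406, 453^8=661, 453^16=116, 453^32=521, 453^64=801, 453^128=821, 453^256=426, 453^512=386, 453^1024=741, 453^2048=836, 453^4096=406, 453^8192=661, 453^16384=116; 453^19135 = 453^1 * 453^2 * 453^4 * 453^8 * 453^16 * 453^32 * 453^128 * 453^512 * 453^2048 * 453^16384 = 507 (mod 995); answer 507

507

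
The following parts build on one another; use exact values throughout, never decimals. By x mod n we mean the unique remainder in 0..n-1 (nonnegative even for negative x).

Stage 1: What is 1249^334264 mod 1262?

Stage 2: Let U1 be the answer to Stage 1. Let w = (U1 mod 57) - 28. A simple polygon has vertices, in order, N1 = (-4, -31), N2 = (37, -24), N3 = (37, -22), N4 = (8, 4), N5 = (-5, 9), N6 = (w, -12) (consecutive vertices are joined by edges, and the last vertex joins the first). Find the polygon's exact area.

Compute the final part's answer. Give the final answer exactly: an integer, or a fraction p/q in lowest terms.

Stage 1: squarings mod 1262: 1249^1=1249, 1249^2=169, 1249^4=797, 1249^8=423, 1249^16=987, 1249^32=1167, 1249^64=191, 1249^128=1145, 1249^256=1069, 1249^512=651, 1249^1024=1031, 1249^2048=357, 1249^4096=1249, 1249^8192=169, 1249^16384=797, 1249^32768=423, 1249^65536=987, 1249^131072=1167, 1249^262144=191; 1249^334264 = 1249^8 * 1249^16 * 1249^32 * 1249^128 * 1249^256 * 1249^2048 * 1249^4096 * 1249^65536 * 1249^262144 = 1115 (mod 1262); answer 1115
Stage 2: U1 = 1115; w = 4; cross terms: (-4*-24 - 37*-31)=1243, (37*-22 - 37*-24)=74, (37*4 - 8*-22)=324, (8*9 - -5*4)=92, (-5*-12 - 4*9)=24, (4*-31 - -4*-12)=-172; twice the area = |1585| = 1585; area = 1585/2; answer 1585/2

1585/2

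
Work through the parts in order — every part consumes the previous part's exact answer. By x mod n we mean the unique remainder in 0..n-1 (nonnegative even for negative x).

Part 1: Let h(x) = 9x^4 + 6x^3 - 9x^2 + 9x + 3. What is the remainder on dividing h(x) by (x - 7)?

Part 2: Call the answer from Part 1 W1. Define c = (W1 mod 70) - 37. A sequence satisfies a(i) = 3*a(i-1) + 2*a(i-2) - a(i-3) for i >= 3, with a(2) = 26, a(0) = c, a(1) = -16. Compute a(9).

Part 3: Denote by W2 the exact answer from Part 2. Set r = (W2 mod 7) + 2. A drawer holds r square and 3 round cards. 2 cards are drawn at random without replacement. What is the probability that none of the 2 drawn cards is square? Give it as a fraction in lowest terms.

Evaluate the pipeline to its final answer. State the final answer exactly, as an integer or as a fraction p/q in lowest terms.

Part 1: remainder = value at the root: 9*(7)^4 + 6*(7)^3 - 9*(7)^2 + 9*(7)^1 + 3 = (21609) + (2058) + (-441) + (63) + (3) = 23292; answer 23292
Part 2: W1 = 23292; c = 15; a(3) = 3*(26) + 2*(-16) - 1*(15) = 31; iterating: a(3)=31, a(4)=161, a(5)=519, a(6)=1848, a(7)=6421, a(8)=22440, a(9)=78314; answer 78314
Part 3: W2 = 78314; r = 7; total draws C(10,2) = 45; favorable C(3,2) = 3; P = 1/15; answer 1/15

1/15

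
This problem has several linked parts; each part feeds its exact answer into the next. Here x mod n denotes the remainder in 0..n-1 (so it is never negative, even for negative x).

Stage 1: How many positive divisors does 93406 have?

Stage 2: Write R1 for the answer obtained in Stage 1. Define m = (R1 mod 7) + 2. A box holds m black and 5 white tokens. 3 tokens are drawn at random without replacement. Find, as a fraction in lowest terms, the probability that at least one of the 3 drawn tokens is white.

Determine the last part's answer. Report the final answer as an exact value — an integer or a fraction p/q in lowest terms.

29/33

Stage 1: 93406 = 2 * 46703; number of divisors = (1+1) * (1+1) = 4; answer 4
Stage 2: R1 = 4; m = 6; total draws C(11,3) = 165; complement C(6,3) = 20; favorable 165 - 20 = 145; P = 29/33; answer 29/33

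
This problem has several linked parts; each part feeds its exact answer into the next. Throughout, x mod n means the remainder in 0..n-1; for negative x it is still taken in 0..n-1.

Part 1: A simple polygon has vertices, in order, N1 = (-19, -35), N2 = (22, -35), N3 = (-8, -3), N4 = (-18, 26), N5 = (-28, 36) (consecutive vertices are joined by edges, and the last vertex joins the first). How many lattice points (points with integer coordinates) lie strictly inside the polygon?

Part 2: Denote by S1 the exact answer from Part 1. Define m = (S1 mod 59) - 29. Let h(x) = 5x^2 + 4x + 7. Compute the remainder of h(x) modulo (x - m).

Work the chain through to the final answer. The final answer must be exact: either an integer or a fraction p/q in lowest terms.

Part 1: cross terms: (-19*-35 - 22*-35)=1435, (22*-3 - -8*-35)=-346, (-8*26 - -18*-3)=-262, (-18*36 - -28*26)=80, (-28*-35 - -19*36)=1664; twice the area = |2571| = 2571; area = 2571/2; boundary points = 41 + 2 + 1 + 10 + 1 = 55; strictly interior points = area - boundary/2 + 1 = 1259; answer 1259
Part 2: S1 = 1259; m = -9; remainder = value at the root: 5*(-9)^2 + 4*(-9)^1 + 7 = (405) + (-36) + (7) = 376; answer 376

376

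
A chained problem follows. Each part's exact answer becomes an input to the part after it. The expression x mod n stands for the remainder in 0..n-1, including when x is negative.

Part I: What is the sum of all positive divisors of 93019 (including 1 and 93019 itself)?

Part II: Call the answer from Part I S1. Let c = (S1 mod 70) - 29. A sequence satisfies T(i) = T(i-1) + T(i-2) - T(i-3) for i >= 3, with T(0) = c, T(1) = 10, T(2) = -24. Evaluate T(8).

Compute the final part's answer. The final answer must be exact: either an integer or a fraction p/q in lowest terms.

-51

Part I: 93019 = 167 * 557; sigma = (1 + 167) * (1 + 557) = 168 * 558 = 93744; answer 93744
Part II: S1 = 93744; c = -15; T(3) = 1*(-24) + 1*(10) - 1*(-15) = 1; iterating: T(3)=1, T(4)=-33, T(5)=-8, T(6)=-42, T(7)=-17, T(8)=-51; answer -51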